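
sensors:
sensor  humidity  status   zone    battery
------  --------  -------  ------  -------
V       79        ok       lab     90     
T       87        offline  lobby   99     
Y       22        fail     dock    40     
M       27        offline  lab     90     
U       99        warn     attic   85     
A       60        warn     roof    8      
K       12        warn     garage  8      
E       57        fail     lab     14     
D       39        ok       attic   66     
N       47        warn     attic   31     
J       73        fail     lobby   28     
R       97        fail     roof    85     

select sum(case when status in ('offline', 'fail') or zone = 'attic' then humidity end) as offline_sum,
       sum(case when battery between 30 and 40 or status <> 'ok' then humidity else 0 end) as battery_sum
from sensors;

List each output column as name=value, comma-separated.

[offline_sum: status in ('offline', 'fail') or zone = 'attic']
sensor=V: ✗
sensor=T: ✓ → 87
sensor=Y: ✓ → 22
sensor=M: ✓ → 27
sensor=U: ✓ → 99
sensor=A: ✗
sensor=K: ✗
sensor=E: ✓ → 57
sensor=D: ✓ → 39
sensor=N: ✓ → 47
sensor=J: ✓ → 73
sensor=R: ✓ → 97
offline_sum = 87 + 22 + 27 + 99 + 57 + 39 + 47 + 73 + 97 = 548
—
[battery_sum: battery between 30 and 40 or status <> 'ok']
sensor=V: ✗
sensor=T: ✓ → 87
sensor=Y: ✓ → 22
sensor=M: ✓ → 27
sensor=U: ✓ → 99
sensor=A: ✓ → 60
sensor=K: ✓ → 12
sensor=E: ✓ → 57
sensor=D: ✗
sensor=N: ✓ → 47
sensor=J: ✓ → 73
sensor=R: ✓ → 97
battery_sum = 87 + 22 + 27 + 99 + 60 + 12 + 57 + 47 + 73 + 97 = 581

offline_sum=548, battery_sum=581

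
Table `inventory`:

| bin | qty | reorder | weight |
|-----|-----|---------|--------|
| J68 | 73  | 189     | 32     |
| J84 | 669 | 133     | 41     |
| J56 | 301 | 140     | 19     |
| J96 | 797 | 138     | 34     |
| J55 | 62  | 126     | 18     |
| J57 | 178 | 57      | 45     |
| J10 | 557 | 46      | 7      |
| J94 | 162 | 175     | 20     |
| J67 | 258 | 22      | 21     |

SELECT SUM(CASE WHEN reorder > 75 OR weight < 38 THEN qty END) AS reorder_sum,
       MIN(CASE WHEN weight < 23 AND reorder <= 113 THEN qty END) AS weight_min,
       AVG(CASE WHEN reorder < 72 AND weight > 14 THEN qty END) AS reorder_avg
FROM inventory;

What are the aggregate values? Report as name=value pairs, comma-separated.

[reorder_sum: reorder > 75 OR weight < 38]
bin=J68: ✓ → 73
bin=J84: ✓ → 669
bin=J56: ✓ → 301
bin=J96: ✓ → 797
bin=J55: ✓ → 62
bin=J57: ✗
bin=J10: ✓ → 557
bin=J94: ✓ → 162
bin=J67: ✓ → 258
reorder_sum = 73 + 669 + 301 + 797 + 62 + 557 + 162 + 258 = 2879
—
[weight_min: weight < 23 AND reorder <= 113]
bin=J68: ✗
bin=J84: ✗
bin=J56: ✗
bin=J96: ✗
bin=J55: ✗
bin=J57: ✗
bin=J10: ✓ → 557
bin=J94: ✗
bin=J67: ✓ → 258
weight_min = MIN(557, 258) = 258
—
[reorder_avg: reorder < 72 AND weight > 14]
bin=J68: ✗
bin=J84: ✗
bin=J56: ✗
bin=J96: ✗
bin=J55: ✗
bin=J57: ✓ → 178
bin=J10: ✗
bin=J94: ✗
bin=J67: ✓ → 258
reorder_avg = (178 + 258) / 2 = 218

reorder_sum=2879, weight_min=258, reorder_avg=218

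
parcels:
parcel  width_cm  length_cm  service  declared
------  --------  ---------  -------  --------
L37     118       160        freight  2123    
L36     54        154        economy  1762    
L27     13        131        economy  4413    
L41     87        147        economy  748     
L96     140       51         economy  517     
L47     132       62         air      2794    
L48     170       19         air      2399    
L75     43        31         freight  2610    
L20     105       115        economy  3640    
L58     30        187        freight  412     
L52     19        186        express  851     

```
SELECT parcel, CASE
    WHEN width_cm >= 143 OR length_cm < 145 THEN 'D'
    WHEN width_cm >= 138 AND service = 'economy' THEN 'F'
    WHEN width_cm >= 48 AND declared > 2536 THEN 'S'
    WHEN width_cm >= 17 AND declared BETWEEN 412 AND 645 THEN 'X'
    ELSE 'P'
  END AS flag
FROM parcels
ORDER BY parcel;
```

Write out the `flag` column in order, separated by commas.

parcel=L20: width_cm >= 143 OR length_cm < 145 → D
parcel=L27: width_cm >= 143 OR length_cm < 145 → D
parcel=L36: ELSE → P
parcel=L37: ELSE → P
parcel=L41: ELSE → P
parcel=L47: width_cm >= 143 OR length_cm < 145 → D
parcel=L48: width_cm >= 143 OR length_cm < 145 → D
parcel=L52: ELSE → P
parcel=L58: width_cm >= 17 AND declared BETWEEN 412 AND 645 → X
parcel=L75: width_cm >= 143 OR length_cm < 145 → D
parcel=L96: width_cm >= 143 OR length_cm < 145 → D

D, D, P, P, P, D, D, P, X, D, D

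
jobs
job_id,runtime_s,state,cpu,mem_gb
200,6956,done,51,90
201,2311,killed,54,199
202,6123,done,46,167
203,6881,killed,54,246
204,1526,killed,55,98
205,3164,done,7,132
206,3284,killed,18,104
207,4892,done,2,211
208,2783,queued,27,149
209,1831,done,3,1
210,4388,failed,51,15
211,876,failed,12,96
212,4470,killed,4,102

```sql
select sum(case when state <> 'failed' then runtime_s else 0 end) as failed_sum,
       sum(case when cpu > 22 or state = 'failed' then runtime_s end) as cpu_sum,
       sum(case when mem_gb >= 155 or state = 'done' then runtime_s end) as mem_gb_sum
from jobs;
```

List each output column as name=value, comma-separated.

[failed_sum: state <> 'failed']
job_id=200: ✓ → 6956
job_id=201: ✓ → 2311
job_id=202: ✓ → 6123
job_id=203: ✓ → 6881
job_id=204: ✓ → 1526
job_id=205: ✓ → 3164
job_id=206: ✓ → 3284
job_id=207: ✓ → 4892
job_id=208: ✓ → 2783
job_id=209: ✓ → 1831
job_id=210: ✗
job_id=211: ✗
job_id=212: ✓ → 4470
failed_sum = 6956 + 2311 + 6123 + 6881 + 1526 + 3164 + 3284 + 4892 + 2783 + 1831 + 4470 = 44221
—
[cpu_sum: cpu > 22 or state = 'failed']
job_id=200: ✓ → 6956
job_id=201: ✓ → 2311
job_id=202: ✓ → 6123
job_id=203: ✓ → 6881
job_id=204: ✓ → 1526
job_id=205: ✗
job_id=206: ✗
job_id=207: ✗
job_id=208: ✓ → 2783
job_id=209: ✗
job_id=210: ✓ → 4388
job_id=211: ✓ → 876
job_id=212: ✗
cpu_sum = 6956 + 2311 + 6123 + 6881 + 1526 + 2783 + 4388 + 876 = 31844
—
[mem_gb_sum: mem_gb >= 155 or state = 'done']
job_id=200: ✓ → 6956
job_id=201: ✓ → 2311
job_id=202: ✓ → 6123
job_id=203: ✓ → 6881
job_id=204: ✗
job_id=205: ✓ → 3164
job_id=206: ✗
job_id=207: ✓ → 4892
job_id=208: ✗
job_id=209: ✓ → 1831
job_id=210: ✗
job_id=211: ✗
job_id=212: ✗
mem_gb_sum = 6956 + 2311 + 6123 + 6881 + 3164 + 4892 + 1831 = 32158

failed_sum=44221, cpu_sum=31844, mem_gb_sum=32158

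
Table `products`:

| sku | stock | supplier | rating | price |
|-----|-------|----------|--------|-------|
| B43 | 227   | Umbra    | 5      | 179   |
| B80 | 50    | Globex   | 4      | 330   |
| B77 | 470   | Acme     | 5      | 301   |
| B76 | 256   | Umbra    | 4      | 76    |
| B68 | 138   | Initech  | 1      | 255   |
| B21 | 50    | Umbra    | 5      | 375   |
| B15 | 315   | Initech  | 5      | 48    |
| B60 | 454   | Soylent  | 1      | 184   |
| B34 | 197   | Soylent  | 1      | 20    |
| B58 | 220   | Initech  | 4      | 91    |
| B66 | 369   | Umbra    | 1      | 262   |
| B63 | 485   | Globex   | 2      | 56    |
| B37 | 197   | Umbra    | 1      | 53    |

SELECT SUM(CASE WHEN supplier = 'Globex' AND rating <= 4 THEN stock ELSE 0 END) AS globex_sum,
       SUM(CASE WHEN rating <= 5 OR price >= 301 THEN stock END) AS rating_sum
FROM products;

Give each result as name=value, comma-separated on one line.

[globex_sum: supplier = 'Globex' AND rating <= 4]
sku=B43: ✗
sku=B80: ✓ → 50
sku=B77: ✗
sku=B76: ✗
sku=B68: ✗
sku=B21: ✗
sku=B15: ✗
sku=B60: ✗
sku=B34: ✗
sku=B58: ✗
sku=B66: ✗
sku=B63: ✓ → 485
sku=B37: ✗
globex_sum = 50 + 485 = 535
—
[rating_sum: rating <= 5 OR price >= 301]
sku=B43: ✓ → 227
sku=B80: ✓ → 50
sku=B77: ✓ → 470
sku=B76: ✓ → 256
sku=B68: ✓ → 138
sku=B21: ✓ → 50
sku=B15: ✓ → 315
sku=B60: ✓ → 454
sku=B34: ✓ → 197
sku=B58: ✓ → 220
sku=B66: ✓ → 369
sku=B63: ✓ → 485
sku=B37: ✓ → 197
rating_sum = 227 + 50 + 470 + 256 + 138 + 50 + 315 + 454 + 197 + 220 + 369 + 485 + 197 = 3428

globex_sum=535, rating_sum=3428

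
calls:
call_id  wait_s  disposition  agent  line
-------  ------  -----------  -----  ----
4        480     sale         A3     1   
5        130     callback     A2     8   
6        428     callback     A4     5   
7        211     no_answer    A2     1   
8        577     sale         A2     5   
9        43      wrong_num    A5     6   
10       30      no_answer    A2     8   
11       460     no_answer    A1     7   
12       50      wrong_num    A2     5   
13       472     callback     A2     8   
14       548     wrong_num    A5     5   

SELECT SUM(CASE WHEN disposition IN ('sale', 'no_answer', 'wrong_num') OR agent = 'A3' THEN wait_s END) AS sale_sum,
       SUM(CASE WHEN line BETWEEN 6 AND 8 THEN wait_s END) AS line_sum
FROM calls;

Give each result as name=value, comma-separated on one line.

sale_sum=2399, line_sum=1135

[sale_sum: disposition IN ('sale', 'no_answer', 'wrong_num') OR agent = 'A3']
call_id=4: ✓ → 480
call_id=5: ✗
call_id=6: ✗
call_id=7: ✓ → 211
call_id=8: ✓ → 577
call_id=9: ✓ → 43
call_id=10: ✓ → 30
call_id=11: ✓ → 460
call_id=12: ✓ → 50
call_id=13: ✗
call_id=14: ✓ → 548
sale_sum = 480 + 211 + 577 + 43 + 30 + 460 + 50 + 548 = 2399
—
[line_sum: line BETWEEN 6 AND 8]
call_id=4: ✗
call_id=5: ✓ → 130
call_id=6: ✗
call_id=7: ✗
call_id=8: ✗
call_id=9: ✓ → 43
call_id=10: ✓ → 30
call_id=11: ✓ → 460
call_id=12: ✗
call_id=13: ✓ → 472
call_id=14: ✗
line_sum = 130 + 43 + 30 + 460 + 472 = 1135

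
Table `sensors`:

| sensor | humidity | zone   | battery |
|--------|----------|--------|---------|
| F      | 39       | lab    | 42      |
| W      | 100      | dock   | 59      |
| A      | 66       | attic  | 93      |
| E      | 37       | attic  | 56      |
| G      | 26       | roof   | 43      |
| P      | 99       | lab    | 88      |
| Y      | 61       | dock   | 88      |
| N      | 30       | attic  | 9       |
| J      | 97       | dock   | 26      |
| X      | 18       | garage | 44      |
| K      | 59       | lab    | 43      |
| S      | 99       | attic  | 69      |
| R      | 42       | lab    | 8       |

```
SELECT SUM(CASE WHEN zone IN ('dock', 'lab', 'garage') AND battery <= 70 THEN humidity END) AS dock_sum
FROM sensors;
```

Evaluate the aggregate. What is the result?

355

sensor=F: ✓ → 39
sensor=W: ✓ → 100
sensor=A: ✗
sensor=E: ✗
sensor=G: ✗
sensor=P: ✗
sensor=Y: ✗
sensor=N: ✗
sensor=J: ✓ → 97
sensor=X: ✓ → 18
sensor=K: ✓ → 59
sensor=S: ✗
sensor=R: ✓ → 42
dock_sum = 39 + 100 + 97 + 18 + 59 + 42 = 355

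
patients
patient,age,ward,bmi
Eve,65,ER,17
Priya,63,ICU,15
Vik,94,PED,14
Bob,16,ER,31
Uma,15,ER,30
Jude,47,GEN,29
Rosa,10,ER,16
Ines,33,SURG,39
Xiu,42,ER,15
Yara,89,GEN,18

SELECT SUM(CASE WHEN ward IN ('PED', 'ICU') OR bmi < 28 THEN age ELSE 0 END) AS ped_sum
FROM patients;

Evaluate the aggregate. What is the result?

patient=Eve: ✓ → 65
patient=Priya: ✓ → 63
patient=Vik: ✓ → 94
patient=Bob: ✗
patient=Uma: ✗
patient=Jude: ✗
patient=Rosa: ✓ → 10
patient=Ines: ✗
patient=Xiu: ✓ → 42
patient=Yara: ✓ → 89
ped_sum = 65 + 63 + 94 + 10 + 42 + 89 = 363

363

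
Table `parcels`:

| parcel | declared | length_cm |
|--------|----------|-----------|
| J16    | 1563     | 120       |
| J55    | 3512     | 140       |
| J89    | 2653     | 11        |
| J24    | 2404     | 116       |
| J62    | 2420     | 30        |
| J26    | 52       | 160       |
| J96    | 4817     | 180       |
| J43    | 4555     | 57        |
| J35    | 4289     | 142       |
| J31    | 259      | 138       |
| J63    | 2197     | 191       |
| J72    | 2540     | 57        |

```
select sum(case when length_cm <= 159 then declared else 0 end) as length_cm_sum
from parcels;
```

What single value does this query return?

24195

parcel=J16: ✓ → 1563
parcel=J55: ✓ → 3512
parcel=J89: ✓ → 2653
parcel=J24: ✓ → 2404
parcel=J62: ✓ → 2420
parcel=J26: ✗
parcel=J96: ✗
parcel=J43: ✓ → 4555
parcel=J35: ✓ → 4289
parcel=J31: ✓ → 259
parcel=J63: ✗
parcel=J72: ✓ → 2540
length_cm_sum = 1563 + 3512 + 2653 + 2404 + 2420 + 4555 + 4289 + 259 + 2540 = 24195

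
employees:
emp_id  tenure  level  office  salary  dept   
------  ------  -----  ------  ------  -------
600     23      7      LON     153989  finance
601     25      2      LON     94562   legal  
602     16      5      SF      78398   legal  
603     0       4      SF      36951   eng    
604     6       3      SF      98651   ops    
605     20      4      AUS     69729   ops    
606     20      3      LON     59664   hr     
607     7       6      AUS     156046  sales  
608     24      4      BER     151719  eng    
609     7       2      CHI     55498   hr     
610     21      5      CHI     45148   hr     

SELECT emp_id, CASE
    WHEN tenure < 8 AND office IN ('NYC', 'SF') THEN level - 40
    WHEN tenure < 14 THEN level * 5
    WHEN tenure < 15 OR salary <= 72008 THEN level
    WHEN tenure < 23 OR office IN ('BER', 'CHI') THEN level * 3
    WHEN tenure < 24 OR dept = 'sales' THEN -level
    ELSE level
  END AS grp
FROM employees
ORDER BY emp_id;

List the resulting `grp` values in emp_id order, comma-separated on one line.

emp_id=600: tenure < 24 OR dept = 'sales' → -7
emp_id=601: ELSE → 2
emp_id=602: tenure < 23 OR office IN ('BER', 'CHI') → 15
emp_id=603: tenure < 8 AND office IN ('NYC', 'SF') → -36
emp_id=604: tenure < 8 AND office IN ('NYC', 'SF') → -37
emp_id=605: tenure < 15 OR salary <= 72008 → 4
emp_id=606: tenure < 15 OR salary <= 72008 → 3
emp_id=607: tenure < 14 → 30
emp_id=608: tenure < 23 OR office IN ('BER', 'CHI') → 12
emp_id=609: tenure < 14 → 10
emp_id=610: tenure < 15 OR salary <= 72008 → 5

-7, 2, 15, -36, -37, 4, 3, 30, 12, 10, 5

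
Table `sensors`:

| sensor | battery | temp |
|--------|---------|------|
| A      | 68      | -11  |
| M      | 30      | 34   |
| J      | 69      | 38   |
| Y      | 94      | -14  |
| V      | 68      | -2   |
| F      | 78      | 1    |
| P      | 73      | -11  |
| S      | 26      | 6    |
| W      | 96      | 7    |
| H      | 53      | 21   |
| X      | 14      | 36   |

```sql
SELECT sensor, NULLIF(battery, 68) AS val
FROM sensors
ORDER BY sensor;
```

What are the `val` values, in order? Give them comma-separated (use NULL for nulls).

NULL, 78, 53, 69, 30, 73, 26, NULL, 96, 14, 94

sensor=A: battery=68 vs 68: equal → NULL
sensor=F: battery=78 vs 68: differ → 78
sensor=H: battery=53 vs 68: differ → 53
sensor=J: battery=69 vs 68: differ → 69
sensor=M: battery=30 vs 68: differ → 30
sensor=P: battery=73 vs 68: differ → 73
sensor=S: battery=26 vs 68: differ → 26
sensor=V: battery=68 vs 68: equal → NULL
sensor=W: battery=96 vs 68: differ → 96
sensor=X: battery=14 vs 68: differ → 14
sensor=Y: battery=94 vs 68: differ → 94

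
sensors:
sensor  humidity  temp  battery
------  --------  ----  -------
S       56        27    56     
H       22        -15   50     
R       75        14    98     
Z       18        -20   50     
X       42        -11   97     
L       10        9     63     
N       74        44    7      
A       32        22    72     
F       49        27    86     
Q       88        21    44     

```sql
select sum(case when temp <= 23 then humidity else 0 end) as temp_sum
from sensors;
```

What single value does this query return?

sensor=S: ✗
sensor=H: ✓ → 22
sensor=R: ✓ → 75
sensor=Z: ✓ → 18
sensor=X: ✓ → 42
sensor=L: ✓ → 10
sensor=N: ✗
sensor=A: ✓ → 32
sensor=F: ✗
sensor=Q: ✓ → 88
temp_sum = 22 + 75 + 18 + 42 + 10 + 32 + 88 = 287

287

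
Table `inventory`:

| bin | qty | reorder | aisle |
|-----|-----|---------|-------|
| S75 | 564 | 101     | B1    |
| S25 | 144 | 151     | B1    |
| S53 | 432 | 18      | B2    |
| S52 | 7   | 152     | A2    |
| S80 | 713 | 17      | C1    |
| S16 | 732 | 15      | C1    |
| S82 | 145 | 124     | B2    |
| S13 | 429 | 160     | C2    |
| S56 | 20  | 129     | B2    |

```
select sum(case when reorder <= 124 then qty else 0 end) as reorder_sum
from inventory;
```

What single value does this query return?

bin=S75: ✓ → 564
bin=S25: ✗
bin=S53: ✓ → 432
bin=S52: ✗
bin=S80: ✓ → 713
bin=S16: ✓ → 732
bin=S82: ✓ → 145
bin=S13: ✗
bin=S56: ✗
reorder_sum = 564 + 432 + 713 + 732 + 145 = 2586

2586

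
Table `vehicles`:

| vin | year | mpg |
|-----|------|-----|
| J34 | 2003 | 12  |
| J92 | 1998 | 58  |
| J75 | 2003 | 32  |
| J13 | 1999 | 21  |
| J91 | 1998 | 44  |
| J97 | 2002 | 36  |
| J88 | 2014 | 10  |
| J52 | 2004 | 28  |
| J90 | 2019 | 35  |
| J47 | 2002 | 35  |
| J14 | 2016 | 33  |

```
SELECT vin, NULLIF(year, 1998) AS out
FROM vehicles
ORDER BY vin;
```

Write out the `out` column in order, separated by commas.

1999, 2016, 2003, 2002, 2004, 2003, 2014, 2019, NULL, NULL, 2002

vin=J13: year=1999 vs 1998: differ → 1999
vin=J14: year=2016 vs 1998: differ → 2016
vin=J34: year=2003 vs 1998: differ → 2003
vin=J47: year=2002 vs 1998: differ → 2002
vin=J52: year=2004 vs 1998: differ → 2004
vin=J75: year=2003 vs 1998: differ → 2003
vin=J88: year=2014 vs 1998: differ → 2014
vin=J90: year=2019 vs 1998: differ → 2019
vin=J91: year=1998 vs 1998: equal → NULL
vin=J92: year=1998 vs 1998: equal → NULL
vin=J97: year=2002 vs 1998: differ → 2002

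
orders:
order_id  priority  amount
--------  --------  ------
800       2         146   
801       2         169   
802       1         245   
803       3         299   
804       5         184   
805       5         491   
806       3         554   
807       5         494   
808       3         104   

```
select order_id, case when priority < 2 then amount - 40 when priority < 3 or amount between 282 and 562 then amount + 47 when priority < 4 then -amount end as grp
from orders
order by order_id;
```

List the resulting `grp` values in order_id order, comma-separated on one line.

order_id=800: priority < 3 or amount between 282 and 562 → 193
order_id=801: priority < 3 or amount between 282 and 562 → 216
order_id=802: priority < 2 → 205
order_id=803: priority < 3 or amount between 282 and 562 → 346
order_id=804: (no match → NULL) → NULL
order_id=805: priority < 3 or amount between 282 and 562 → 538
order_id=806: priority < 3 or amount between 282 and 562 → 601
order_id=807: priority < 3 or amount between 282 and 562 → 541
order_id=808: priority < 4 → -104

193, 216, 205, 346, NULL, 538, 601, 541, -104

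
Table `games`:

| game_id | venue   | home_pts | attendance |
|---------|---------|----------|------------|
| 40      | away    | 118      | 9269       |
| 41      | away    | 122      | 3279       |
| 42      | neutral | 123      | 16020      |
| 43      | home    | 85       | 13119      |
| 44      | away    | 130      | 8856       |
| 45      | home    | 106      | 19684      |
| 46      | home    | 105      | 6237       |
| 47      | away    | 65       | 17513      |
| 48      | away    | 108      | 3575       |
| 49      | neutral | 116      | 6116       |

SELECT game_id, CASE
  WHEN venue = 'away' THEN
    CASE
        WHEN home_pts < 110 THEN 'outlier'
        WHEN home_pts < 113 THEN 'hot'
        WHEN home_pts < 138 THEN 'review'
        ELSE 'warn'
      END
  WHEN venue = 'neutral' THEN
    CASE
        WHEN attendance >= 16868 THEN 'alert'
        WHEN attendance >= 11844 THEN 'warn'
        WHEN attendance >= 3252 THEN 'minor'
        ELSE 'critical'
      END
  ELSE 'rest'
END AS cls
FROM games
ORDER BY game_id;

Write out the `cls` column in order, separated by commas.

review, review, warn, rest, review, rest, rest, outlier, outlier, minor

game_id=40: venue='away' → inner[home_pts < 138] → review
game_id=41: venue='away' → inner[home_pts < 138] → review
game_id=42: venue='neutral' → inner[attendance >= 11844] → warn
game_id=43: venue='home' → outer ELSE → rest
game_id=44: venue='away' → inner[home_pts < 138] → review
game_id=45: venue='home' → outer ELSE → rest
game_id=46: venue='home' → outer ELSE → rest
game_id=47: venue='away' → inner[home_pts < 110] → outlier
game_id=48: venue='away' → inner[home_pts < 110] → outlier
game_id=49: venue='neutral' → inner[attendance >= 3252] → minor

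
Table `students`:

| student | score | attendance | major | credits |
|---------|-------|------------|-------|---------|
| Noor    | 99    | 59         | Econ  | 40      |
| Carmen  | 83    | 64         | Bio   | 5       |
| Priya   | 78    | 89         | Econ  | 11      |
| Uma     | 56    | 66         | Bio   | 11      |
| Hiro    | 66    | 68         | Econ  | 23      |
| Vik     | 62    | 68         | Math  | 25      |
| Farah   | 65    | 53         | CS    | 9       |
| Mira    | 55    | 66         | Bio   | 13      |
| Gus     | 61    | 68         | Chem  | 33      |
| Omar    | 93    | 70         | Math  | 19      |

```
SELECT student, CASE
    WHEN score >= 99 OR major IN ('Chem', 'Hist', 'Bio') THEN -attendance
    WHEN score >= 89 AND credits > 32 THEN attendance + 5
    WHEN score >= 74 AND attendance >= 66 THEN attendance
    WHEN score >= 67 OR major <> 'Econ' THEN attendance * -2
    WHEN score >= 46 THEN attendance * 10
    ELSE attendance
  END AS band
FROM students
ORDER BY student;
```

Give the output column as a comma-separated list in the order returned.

student=Carmen: score >= 99 OR major IN ('Chem', 'Hist', 'Bio') → -64
student=Farah: score >= 67 OR major <> 'Econ' → -106
student=Gus: score >= 99 OR major IN ('Chem', 'Hist', 'Bio') → -68
student=Hiro: score >= 46 → 680
student=Mira: score >= 99 OR major IN ('Chem', 'Hist', 'Bio') → -66
student=Noor: score >= 99 OR major IN ('Chem', 'Hist', 'Bio') → -59
student=Omar: score >= 74 AND attendance >= 66 → 70
student=Priya: score >= 74 AND attendance >= 66 → 89
student=Uma: score >= 99 OR major IN ('Chem', 'Hist', 'Bio') → -66
student=Vik: score >= 67 OR major <> 'Econ' → -136

-64, -106, -68, 680, -66, -59, 70, 89, -66, -136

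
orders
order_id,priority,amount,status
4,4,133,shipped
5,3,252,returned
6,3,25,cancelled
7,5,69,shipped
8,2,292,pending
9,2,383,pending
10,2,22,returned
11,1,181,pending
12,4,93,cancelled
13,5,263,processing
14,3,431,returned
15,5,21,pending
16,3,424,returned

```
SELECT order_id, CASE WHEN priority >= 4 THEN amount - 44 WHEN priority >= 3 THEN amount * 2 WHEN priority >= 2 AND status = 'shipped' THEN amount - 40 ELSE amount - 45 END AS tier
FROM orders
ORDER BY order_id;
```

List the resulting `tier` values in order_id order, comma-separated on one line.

89, 504, 50, 25, 247, 338, -23, 136, 49, 219, 862, -23, 848

order_id=4: priority >= 4 → 89
order_id=5: priority >= 3 → 504
order_id=6: priority >= 3 → 50
order_id=7: priority >= 4 → 25
order_id=8: ELSE → 247
order_id=9: ELSE → 338
order_id=10: ELSE → -23
order_id=11: ELSE → 136
order_id=12: priority >= 4 → 49
order_id=13: priority >= 4 → 219
order_id=14: priority >= 3 → 862
order_id=15: priority >= 4 → -23
order_id=16: priority >= 3 → 848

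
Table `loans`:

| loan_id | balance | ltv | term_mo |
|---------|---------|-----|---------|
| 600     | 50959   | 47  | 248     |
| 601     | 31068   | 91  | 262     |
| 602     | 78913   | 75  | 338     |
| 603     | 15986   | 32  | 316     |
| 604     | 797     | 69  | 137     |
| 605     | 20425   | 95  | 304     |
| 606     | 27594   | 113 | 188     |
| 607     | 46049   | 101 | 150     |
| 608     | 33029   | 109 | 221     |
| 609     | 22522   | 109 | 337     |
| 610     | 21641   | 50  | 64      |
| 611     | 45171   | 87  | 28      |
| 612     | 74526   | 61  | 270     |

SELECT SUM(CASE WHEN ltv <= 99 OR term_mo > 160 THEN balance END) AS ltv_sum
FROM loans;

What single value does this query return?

422631

loan_id=600: ✓ → 50959
loan_id=601: ✓ → 31068
loan_id=602: ✓ → 78913
loan_id=603: ✓ → 15986
loan_id=604: ✓ → 797
loan_id=605: ✓ → 20425
loan_id=606: ✓ → 27594
loan_id=607: ✗
loan_id=608: ✓ → 33029
loan_id=609: ✓ → 22522
loan_id=610: ✓ → 21641
loan_id=611: ✓ → 45171
loan_id=612: ✓ → 74526
ltv_sum = 50959 + 31068 + 78913 + 15986 + 797 + 20425 + 27594 + 33029 + 22522 + 21641 + 45171 + 74526 = 422631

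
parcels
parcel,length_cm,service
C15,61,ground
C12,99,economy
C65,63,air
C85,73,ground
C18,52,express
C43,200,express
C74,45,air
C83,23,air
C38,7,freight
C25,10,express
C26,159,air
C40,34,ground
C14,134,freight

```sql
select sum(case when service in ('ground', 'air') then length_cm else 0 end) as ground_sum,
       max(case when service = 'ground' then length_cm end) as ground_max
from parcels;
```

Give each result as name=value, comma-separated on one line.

ground_sum=458, ground_max=73

[ground_sum: service in ('ground', 'air')]
parcel=C15: ✓ → 61
parcel=C12: ✗
parcel=C65: ✓ → 63
parcel=C85: ✓ → 73
parcel=C18: ✗
parcel=C43: ✗
parcel=C74: ✓ → 45
parcel=C83: ✓ → 23
parcel=C38: ✗
parcel=C25: ✗
parcel=C26: ✓ → 159
parcel=C40: ✓ → 34
parcel=C14: ✗
ground_sum = 61 + 63 + 73 + 45 + 23 + 159 + 34 = 458
—
[ground_max: service = 'ground']
parcel=C15: ✓ → 61
parcel=C12: ✗
parcel=C65: ✗
parcel=C85: ✓ → 73
parcel=C18: ✗
parcel=C43: ✗
parcel=C74: ✗
parcel=C83: ✗
parcel=C38: ✗
parcel=C25: ✗
parcel=C26: ✗
parcel=C40: ✓ → 34
parcel=C14: ✗
ground_max = MAX(61, 73, 34) = 73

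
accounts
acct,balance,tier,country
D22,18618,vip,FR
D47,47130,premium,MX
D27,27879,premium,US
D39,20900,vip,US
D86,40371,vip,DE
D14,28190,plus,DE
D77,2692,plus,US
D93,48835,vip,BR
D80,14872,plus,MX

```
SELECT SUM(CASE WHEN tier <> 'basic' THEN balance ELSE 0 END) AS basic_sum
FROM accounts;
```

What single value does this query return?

acct=D22: ✓ → 18618
acct=D47: ✓ → 47130
acct=D27: ✓ → 27879
acct=D39: ✓ → 20900
acct=D86: ✓ → 40371
acct=D14: ✓ → 28190
acct=D77: ✓ → 2692
acct=D93: ✓ → 48835
acct=D80: ✓ → 14872
basic_sum = 18618 + 47130 + 27879 + 20900 + 40371 + 28190 + 2692 + 48835 + 14872 = 249487

249487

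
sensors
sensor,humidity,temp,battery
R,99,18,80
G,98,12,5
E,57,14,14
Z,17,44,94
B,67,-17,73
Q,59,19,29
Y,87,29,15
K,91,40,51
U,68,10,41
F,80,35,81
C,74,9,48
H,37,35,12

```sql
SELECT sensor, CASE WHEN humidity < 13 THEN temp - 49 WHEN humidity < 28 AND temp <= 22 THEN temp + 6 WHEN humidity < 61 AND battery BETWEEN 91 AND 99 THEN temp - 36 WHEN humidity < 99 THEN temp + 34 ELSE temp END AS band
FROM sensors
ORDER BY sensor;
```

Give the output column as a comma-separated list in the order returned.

17, 43, 48, 69, 46, 69, 74, 53, 18, 44, 63, 8

sensor=B: humidity < 99 → 17
sensor=C: humidity < 99 → 43
sensor=E: humidity < 99 → 48
sensor=F: humidity < 99 → 69
sensor=G: humidity < 99 → 46
sensor=H: humidity < 99 → 69
sensor=K: humidity < 99 → 74
sensor=Q: humidity < 99 → 53
sensor=R: ELSE → 18
sensor=U: humidity < 99 → 44
sensor=Y: humidity < 99 → 63
sensor=Z: humidity < 61 AND battery BETWEEN 91 AND 99 → 8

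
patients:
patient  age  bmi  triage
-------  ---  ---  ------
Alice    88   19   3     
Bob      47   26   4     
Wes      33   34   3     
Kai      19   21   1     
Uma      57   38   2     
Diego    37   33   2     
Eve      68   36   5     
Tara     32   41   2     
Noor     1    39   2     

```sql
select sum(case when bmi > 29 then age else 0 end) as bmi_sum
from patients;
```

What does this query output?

patient=Alice: ✗
patient=Bob: ✗
patient=Wes: ✓ → 33
patient=Kai: ✗
patient=Uma: ✓ → 57
patient=Diego: ✓ → 37
patient=Eve: ✓ → 68
patient=Tara: ✓ → 32
patient=Noor: ✓ → 1
bmi_sum = 33 + 57 + 37 + 68 + 32 + 1 = 228

228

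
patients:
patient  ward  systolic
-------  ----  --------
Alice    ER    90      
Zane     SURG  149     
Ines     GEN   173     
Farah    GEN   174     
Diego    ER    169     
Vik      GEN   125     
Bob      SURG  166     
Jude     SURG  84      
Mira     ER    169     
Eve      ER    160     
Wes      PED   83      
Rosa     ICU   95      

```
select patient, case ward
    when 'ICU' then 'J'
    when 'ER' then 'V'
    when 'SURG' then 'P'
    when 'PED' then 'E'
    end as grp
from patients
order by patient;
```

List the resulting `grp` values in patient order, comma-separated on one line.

V, P, V, V, NULL, NULL, P, V, J, NULL, E, P

patient=Alice: ward='ER' → V
patient=Bob: ward='SURG' → P
patient=Diego: ward='ER' → V
patient=Eve: ward='ER' → V
patient=Farah: (no match → NULL) → NULL
patient=Ines: (no match → NULL) → NULL
patient=Jude: ward='SURG' → P
patient=Mira: ward='ER' → V
patient=Rosa: ward='ICU' → J
patient=Vik: (no match → NULL) → NULL
patient=Wes: ward='PED' → E
patient=Zane: ward='SURG' → P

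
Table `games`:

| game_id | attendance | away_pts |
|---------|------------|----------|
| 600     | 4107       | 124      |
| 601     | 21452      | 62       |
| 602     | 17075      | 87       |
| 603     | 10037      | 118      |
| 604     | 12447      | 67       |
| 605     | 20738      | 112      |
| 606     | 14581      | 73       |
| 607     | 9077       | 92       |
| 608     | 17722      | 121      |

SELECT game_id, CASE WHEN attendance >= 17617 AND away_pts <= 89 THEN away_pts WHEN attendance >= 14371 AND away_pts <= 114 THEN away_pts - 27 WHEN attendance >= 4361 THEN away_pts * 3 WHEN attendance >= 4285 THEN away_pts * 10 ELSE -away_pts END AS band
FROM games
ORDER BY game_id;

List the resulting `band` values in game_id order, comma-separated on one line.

game_id=600: ELSE → -124
game_id=601: attendance >= 17617 AND away_pts <= 89 → 62
game_id=602: attendance >= 14371 AND away_pts <= 114 → 60
game_id=603: attendance >= 4361 → 354
game_id=604: attendance >= 4361 → 201
game_id=605: attendance >= 14371 AND away_pts <= 114 → 85
game_id=606: attendance >= 14371 AND away_pts <= 114 → 46
game_id=607: attendance >= 4361 → 276
game_id=608: attendance >= 4361 → 363

-124, 62, 60, 354, 201, 85, 46, 276, 363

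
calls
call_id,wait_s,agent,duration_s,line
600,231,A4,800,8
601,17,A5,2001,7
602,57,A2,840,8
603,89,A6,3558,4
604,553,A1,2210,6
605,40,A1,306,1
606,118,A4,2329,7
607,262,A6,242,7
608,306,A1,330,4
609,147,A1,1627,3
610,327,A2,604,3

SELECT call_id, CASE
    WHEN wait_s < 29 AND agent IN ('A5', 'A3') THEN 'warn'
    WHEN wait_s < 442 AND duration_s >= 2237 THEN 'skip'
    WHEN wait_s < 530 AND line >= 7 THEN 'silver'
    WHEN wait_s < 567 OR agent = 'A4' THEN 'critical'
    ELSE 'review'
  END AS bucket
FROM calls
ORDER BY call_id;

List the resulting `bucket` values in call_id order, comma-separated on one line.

silver, warn, silver, skip, critical, critical, skip, silver, critical, critical, critical

call_id=600: wait_s < 530 AND line >= 7 → silver
call_id=601: wait_s < 29 AND agent IN ('A5', 'A3') → warn
call_id=602: wait_s < 530 AND line >= 7 → silver
call_id=603: wait_s < 442 AND duration_s >= 2237 → skip
call_id=604: wait_s < 567 OR agent = 'A4' → critical
call_id=605: wait_s < 567 OR agent = 'A4' → critical
call_id=606: wait_s < 442 AND duration_s >= 2237 → skip
call_id=607: wait_s < 530 AND line >= 7 → silver
call_id=608: wait_s < 567 OR agent = 'A4' → critical
call_id=609: wait_s < 567 OR agent = 'A4' → critical
call_id=610: wait_s < 567 OR agent = 'A4' → critical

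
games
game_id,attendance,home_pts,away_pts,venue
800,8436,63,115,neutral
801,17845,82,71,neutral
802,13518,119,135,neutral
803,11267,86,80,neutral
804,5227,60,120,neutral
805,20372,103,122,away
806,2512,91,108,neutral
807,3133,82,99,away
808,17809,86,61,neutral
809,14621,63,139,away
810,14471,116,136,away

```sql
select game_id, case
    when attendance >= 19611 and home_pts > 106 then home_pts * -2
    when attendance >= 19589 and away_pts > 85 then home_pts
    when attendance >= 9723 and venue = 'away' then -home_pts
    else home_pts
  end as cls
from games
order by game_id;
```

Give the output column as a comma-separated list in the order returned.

game_id=800: ELSE → 63
game_id=801: ELSE → 82
game_id=802: ELSE → 119
game_id=803: ELSE → 86
game_id=804: ELSE → 60
game_id=805: attendance >= 19589 and away_pts > 85 → 103
game_id=806: ELSE → 91
game_id=807: ELSE → 82
game_id=808: ELSE → 86
game_id=809: attendance >= 9723 and venue = 'away' → -63
game_id=810: attendance >= 9723 and venue = 'away' → -116

63, 82, 119, 86, 60, 103, 91, 82, 86, -63, -116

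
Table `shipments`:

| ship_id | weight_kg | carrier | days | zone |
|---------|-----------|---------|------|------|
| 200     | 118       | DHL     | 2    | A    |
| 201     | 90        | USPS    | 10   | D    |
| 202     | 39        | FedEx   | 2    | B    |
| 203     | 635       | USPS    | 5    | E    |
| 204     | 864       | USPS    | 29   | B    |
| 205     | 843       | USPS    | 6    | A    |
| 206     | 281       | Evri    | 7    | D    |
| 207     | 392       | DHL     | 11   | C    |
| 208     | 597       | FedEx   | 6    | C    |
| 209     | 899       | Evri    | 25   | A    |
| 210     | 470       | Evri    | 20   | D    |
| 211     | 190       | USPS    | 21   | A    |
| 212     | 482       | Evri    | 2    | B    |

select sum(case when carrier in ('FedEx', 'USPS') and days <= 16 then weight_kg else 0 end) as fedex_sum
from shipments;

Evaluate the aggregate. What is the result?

2204

ship_id=200: ✗
ship_id=201: ✓ → 90
ship_id=202: ✓ → 39
ship_id=203: ✓ → 635
ship_id=204: ✗
ship_id=205: ✓ → 843
ship_id=206: ✗
ship_id=207: ✗
ship_id=208: ✓ → 597
ship_id=209: ✗
ship_id=210: ✗
ship_id=211: ✗
ship_id=212: ✗
fedex_sum = 90 + 39 + 635 + 843 + 597 = 2204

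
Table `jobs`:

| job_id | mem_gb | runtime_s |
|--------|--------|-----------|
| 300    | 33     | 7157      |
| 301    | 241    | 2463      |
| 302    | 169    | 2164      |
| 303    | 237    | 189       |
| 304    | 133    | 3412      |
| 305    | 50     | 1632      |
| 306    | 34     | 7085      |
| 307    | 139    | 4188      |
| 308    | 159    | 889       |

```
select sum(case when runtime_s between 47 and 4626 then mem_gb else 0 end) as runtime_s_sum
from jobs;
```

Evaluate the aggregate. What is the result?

job_id=300: ✗
job_id=301: ✓ → 241
job_id=302: ✓ → 169
job_id=303: ✓ → 237
job_id=304: ✓ → 133
job_id=305: ✓ → 50
job_id=306: ✗
job_id=307: ✓ → 139
job_id=308: ✓ → 159
runtime_s_sum = 241 + 169 + 237 + 133 + 50 + 139 + 159 = 1128

1128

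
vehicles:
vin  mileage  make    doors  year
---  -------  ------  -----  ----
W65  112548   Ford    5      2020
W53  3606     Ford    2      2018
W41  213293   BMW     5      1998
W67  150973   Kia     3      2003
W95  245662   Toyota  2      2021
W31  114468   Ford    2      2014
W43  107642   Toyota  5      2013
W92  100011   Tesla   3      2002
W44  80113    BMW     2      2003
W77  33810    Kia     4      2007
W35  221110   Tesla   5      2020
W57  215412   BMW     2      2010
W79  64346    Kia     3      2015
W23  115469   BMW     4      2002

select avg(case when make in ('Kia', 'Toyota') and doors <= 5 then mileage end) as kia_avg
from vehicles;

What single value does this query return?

120486.6

vin=W65: ✗
vin=W53: ✗
vin=W41: ✗
vin=W67: ✓ → 150973
vin=W95: ✓ → 245662
vin=W31: ✗
vin=W43: ✓ → 107642
vin=W92: ✗
vin=W44: ✗
vin=W77: ✓ → 33810
vin=W35: ✗
vin=W57: ✗
vin=W79: ✓ → 64346
vin=W23: ✗
kia_avg = (150973 + 245662 + 107642 + 33810 + 64346) / 5 = 120486.6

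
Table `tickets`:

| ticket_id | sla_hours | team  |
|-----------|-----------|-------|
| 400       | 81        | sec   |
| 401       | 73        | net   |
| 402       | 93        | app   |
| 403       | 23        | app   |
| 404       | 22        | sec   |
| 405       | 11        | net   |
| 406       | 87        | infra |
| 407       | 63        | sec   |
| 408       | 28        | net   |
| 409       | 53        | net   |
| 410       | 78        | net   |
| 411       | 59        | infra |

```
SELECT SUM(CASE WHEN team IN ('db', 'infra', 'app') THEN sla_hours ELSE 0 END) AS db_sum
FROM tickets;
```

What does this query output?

262

ticket_id=400: ✗
ticket_id=401: ✗
ticket_id=402: ✓ → 93
ticket_id=403: ✓ → 23
ticket_id=404: ✗
ticket_id=405: ✗
ticket_id=406: ✓ → 87
ticket_id=407: ✗
ticket_id=408: ✗
ticket_id=409: ✗
ticket_id=410: ✗
ticket_id=411: ✓ → 59
db_sum = 93 + 23 + 87 + 59 = 262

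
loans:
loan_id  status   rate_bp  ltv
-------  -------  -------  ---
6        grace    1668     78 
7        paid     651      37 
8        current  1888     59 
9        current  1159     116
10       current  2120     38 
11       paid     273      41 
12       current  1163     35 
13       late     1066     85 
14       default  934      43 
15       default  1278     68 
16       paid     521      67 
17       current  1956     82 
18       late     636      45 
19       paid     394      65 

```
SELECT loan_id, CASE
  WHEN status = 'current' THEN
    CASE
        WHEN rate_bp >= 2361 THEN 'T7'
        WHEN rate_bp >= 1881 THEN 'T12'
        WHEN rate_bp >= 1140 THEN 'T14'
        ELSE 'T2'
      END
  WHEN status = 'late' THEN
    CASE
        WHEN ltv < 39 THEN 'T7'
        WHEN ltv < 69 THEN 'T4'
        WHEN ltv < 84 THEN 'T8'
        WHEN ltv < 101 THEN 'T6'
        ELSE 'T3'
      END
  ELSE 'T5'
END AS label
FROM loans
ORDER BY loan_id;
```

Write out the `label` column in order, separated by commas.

T5, T5, T12, T14, T12, T5, T14, T6, T5, T5, T5, T12, T4, T5

loan_id=6: status='grace' → outer ELSE → T5
loan_id=7: status='paid' → outer ELSE → T5
loan_id=8: status='current' → inner[rate_bp >= 1881] → T12
loan_id=9: status='current' → inner[rate_bp >= 1140] → T14
loan_id=10: status='current' → inner[rate_bp >= 1881] → T12
loan_id=11: status='paid' → outer ELSE → T5
loan_id=12: status='current' → inner[rate_bp >= 1140] → T14
loan_id=13: status='late' → inner[ltv < 101] → T6
loan_id=14: status='default' → outer ELSE → T5
loan_id=15: status='default' → outer ELSE → T5
loan_id=16: status='paid' → outer ELSE → T5
loan_id=17: status='current' → inner[rate_bp >= 1881] → T12
loan_id=18: status='late' → inner[ltv < 69] → T4
loan_id=19: status='paid' → outer ELSE → T5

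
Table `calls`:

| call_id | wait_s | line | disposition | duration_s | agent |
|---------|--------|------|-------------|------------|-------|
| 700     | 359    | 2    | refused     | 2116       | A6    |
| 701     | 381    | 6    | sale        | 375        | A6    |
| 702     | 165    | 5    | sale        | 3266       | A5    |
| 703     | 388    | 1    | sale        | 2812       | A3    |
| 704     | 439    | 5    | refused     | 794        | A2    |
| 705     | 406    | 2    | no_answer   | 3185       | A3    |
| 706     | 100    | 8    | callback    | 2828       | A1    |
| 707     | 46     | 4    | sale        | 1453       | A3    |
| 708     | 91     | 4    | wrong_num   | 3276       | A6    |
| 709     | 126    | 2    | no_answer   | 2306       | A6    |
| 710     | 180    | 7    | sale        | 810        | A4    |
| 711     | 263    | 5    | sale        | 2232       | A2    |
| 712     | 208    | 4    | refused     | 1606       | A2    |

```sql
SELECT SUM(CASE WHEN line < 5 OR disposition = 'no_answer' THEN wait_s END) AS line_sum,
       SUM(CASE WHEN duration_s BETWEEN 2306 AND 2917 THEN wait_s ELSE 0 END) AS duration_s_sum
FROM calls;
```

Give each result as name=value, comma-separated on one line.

line_sum=1624, duration_s_sum=614

[line_sum: line < 5 OR disposition = 'no_answer']
call_id=700: ✓ → 359
call_id=701: ✗
call_id=702: ✗
call_id=703: ✓ → 388
call_id=704: ✗
call_id=705: ✓ → 406
call_id=706: ✗
call_id=707: ✓ → 46
call_id=708: ✓ → 91
call_id=709: ✓ → 126
call_id=710: ✗
call_id=711: ✗
call_id=712: ✓ → 208
line_sum = 359 + 388 + 406 + 46 + 91 + 126 + 208 = 1624
—
[duration_s_sum: duration_s BETWEEN 2306 AND 2917]
call_id=700: ✗
call_id=701: ✗
call_id=702: ✗
call_id=703: ✓ → 388
call_id=704: ✗
call_id=705: ✗
call_id=706: ✓ → 100
call_id=707: ✗
call_id=708: ✗
call_id=709: ✓ → 126
call_id=710: ✗
call_id=711: ✗
call_id=712: ✗
duration_s_sum = 388 + 100 + 126 = 614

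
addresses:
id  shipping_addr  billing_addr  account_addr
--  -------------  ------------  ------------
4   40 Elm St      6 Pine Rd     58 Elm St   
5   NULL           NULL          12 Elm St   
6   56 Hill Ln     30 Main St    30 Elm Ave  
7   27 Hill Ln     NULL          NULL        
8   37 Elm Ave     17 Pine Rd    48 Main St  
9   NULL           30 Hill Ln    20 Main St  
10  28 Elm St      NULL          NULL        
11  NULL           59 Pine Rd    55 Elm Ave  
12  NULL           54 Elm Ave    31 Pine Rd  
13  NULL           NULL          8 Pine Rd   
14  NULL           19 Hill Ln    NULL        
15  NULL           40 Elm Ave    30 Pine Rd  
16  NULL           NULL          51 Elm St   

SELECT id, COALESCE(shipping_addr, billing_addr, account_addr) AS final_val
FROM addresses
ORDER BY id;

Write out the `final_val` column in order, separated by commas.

id=4: shipping_addr=40 Elm St → 40 Elm St
id=5: shipping_addr=NULL, billing_addr=NULL, account_addr=12 Elm St → 12 Elm St
id=6: shipping_addr=56 Hill Ln → 56 Hill Ln
id=7: shipping_addr=27 Hill Ln → 27 Hill Ln
id=8: shipping_addr=37 Elm Ave → 37 Elm Ave
id=9: shipping_addr=NULL, billing_addr=30 Hill Ln → 30 Hill Ln
id=10: shipping_addr=28 Elm St → 28 Elm St
id=11: shipping_addr=NULL, billing_addr=59 Pine Rd → 59 Pine Rd
id=12: shipping_addr=NULL, billing_addr=54 Elm Ave → 54 Elm Ave
id=13: shipping_addr=NULL, billing_addr=NULL, account_addr=8 Pine Rd → 8 Pine Rd
id=14: shipping_addr=NULL, billing_addr=19 Hill Ln → 19 Hill Ln
id=15: shipping_addr=NULL, billing_addr=40 Elm Ave → 40 Elm Ave
id=16: shipping_addr=NULL, billing_addr=NULL, account_addr=51 Elm St → 51 Elm St

40 Elm St, 12 Elm St, 56 Hill Ln, 27 Hill Ln, 37 Elm Ave, 30 Hill Ln, 28 Elm St, 59 Pine Rd, 54 Elm Ave, 8 Pine Rd, 19 Hill Ln, 40 Elm Ave, 51 Elm St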